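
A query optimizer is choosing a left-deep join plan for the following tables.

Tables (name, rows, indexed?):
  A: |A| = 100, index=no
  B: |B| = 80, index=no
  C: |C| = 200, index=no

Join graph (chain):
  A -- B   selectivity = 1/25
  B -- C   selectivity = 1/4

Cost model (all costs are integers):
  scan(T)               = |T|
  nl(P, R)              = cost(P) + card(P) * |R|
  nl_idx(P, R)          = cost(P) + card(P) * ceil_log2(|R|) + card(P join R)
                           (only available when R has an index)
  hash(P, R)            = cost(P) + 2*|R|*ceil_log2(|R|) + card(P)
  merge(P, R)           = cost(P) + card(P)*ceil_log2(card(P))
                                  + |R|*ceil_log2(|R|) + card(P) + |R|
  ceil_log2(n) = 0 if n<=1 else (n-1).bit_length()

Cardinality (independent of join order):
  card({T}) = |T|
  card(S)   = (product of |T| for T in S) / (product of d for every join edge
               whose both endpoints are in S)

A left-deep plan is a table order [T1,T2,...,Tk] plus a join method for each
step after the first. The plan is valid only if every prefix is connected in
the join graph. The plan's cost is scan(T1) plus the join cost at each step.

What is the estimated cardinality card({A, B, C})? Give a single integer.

Tables in S: A(100), B(80), C(200)
Edges inside S: A-B(d=25), B-C(d=4)
numerator = 100 * 80 * 200 = 1600000
denominator = 25 * 4 = 100
card(S) = 1600000 / 100 = 16000

16000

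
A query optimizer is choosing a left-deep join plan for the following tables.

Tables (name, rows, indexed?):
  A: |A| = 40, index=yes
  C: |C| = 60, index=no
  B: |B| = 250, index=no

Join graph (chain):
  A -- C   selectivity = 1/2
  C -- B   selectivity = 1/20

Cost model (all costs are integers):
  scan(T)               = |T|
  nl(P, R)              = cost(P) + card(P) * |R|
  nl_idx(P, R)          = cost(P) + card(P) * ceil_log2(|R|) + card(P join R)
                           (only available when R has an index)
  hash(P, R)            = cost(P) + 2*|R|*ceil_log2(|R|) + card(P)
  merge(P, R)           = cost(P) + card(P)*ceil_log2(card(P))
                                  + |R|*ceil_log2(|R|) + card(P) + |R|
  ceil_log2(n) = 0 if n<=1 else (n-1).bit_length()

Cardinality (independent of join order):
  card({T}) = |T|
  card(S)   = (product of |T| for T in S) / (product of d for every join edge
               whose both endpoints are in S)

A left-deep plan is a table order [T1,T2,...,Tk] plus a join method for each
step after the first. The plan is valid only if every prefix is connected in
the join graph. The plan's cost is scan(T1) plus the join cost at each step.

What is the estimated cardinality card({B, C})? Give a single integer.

750

Tables in S: B(250), C(60)
Edges inside S: C-B(d=20)
numerator = 250 * 60 = 15000
denominator = 20 = 20
card(S) = 15000 / 20 = 750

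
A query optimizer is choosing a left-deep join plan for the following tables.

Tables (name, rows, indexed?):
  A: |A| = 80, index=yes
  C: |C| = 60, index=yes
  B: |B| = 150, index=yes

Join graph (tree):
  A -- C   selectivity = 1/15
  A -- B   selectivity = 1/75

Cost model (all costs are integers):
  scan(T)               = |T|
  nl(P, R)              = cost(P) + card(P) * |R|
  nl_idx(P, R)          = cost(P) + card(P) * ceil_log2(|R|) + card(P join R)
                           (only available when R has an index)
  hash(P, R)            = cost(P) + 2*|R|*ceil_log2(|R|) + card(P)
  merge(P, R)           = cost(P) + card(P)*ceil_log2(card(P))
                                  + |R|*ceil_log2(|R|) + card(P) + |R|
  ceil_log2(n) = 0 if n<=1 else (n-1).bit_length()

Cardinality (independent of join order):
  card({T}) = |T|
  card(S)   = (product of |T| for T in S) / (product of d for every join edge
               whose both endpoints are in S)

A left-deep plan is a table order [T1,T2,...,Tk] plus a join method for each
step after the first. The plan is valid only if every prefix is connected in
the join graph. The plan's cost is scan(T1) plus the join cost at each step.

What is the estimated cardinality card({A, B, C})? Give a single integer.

Tables in S: A(80), B(150), C(60)
Edges inside S: A-C(d=15), A-B(d=75)
numerator = 80 * 150 * 60 = 720000
denominator = 15 * 75 = 1125
card(S) = 720000 / 1125 = 640

640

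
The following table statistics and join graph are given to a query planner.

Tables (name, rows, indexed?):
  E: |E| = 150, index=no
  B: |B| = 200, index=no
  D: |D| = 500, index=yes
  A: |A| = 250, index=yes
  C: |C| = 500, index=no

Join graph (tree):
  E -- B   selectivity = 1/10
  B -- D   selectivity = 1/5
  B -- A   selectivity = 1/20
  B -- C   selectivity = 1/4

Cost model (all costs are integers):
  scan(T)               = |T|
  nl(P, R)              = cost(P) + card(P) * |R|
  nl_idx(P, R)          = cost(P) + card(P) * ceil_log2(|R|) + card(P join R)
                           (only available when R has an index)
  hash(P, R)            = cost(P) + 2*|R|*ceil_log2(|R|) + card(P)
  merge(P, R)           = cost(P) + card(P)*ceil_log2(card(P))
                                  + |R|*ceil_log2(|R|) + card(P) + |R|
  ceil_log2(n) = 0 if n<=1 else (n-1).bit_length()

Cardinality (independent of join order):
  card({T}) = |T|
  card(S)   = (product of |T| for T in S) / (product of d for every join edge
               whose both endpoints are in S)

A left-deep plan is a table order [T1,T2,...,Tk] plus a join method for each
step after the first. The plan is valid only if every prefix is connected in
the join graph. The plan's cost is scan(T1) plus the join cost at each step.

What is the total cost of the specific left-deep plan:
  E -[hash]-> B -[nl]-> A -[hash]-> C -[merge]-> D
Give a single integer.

step 1: scan E: cost=150, card=150
step 2: join B via hash
    card(P join B) = 150*200/(10) = 3000
    cost = 150 + 2*200*8 + 150 = 3500
step 3: join A via nl
    card(P join A) = 3000*250/(20) = 37500
    cost = 3500 + 3000*250 = 753500
step 4: join C via hash
    card(P join C) = 37500*500/(4) = 4687500
    cost = 753500 + 2*500*9 + 37500 = 800000
step 5: join D via merge
    card(P join D) = 4687500*500/(5) = 468750000
    cost = 800000 + 4687500*23 + 500*9 + 4687500 + 500 = 113305000

113305000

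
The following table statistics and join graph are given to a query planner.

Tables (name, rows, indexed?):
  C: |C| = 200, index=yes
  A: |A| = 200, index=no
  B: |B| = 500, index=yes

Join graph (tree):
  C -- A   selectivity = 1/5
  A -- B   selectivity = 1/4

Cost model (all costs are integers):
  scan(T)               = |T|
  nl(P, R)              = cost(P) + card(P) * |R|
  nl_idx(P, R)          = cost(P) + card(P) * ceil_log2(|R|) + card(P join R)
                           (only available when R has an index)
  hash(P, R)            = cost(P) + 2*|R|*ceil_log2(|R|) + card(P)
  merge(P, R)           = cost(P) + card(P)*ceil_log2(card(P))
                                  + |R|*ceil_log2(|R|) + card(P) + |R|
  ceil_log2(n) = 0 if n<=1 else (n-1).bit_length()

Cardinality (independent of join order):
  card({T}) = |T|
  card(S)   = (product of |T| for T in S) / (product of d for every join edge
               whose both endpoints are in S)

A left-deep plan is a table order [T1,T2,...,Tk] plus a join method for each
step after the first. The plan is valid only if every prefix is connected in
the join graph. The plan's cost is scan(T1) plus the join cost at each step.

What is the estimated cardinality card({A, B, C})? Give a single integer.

1000000

Tables in S: A(200), B(500), C(200)
Edges inside S: C-A(d=5), A-B(d=4)
numerator = 200 * 500 * 200 = 20000000
denominator = 5 * 4 = 20
card(S) = 20000000 / 20 = 1000000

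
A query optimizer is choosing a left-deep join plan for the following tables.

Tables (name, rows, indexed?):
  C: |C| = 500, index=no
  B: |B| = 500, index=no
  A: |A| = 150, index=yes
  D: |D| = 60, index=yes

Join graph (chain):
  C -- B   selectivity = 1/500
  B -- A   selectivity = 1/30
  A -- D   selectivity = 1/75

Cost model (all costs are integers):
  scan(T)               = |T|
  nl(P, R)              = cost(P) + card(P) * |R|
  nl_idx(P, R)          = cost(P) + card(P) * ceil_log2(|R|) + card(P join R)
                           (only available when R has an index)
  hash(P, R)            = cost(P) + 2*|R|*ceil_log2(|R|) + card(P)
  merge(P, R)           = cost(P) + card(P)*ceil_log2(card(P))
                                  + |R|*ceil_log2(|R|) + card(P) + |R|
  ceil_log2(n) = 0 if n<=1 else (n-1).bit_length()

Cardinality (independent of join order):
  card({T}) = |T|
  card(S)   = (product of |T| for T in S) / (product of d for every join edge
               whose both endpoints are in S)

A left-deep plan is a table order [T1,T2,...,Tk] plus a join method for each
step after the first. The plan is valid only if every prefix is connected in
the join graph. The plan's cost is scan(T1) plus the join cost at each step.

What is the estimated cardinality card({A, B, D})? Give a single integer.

2000

Tables in S: A(150), B(500), D(60)
Edges inside S: B-A(d=30), A-D(d=75)
numerator = 150 * 500 * 60 = 4500000
denominator = 30 * 75 = 2250
card(S) = 4500000 / 2250 = 2000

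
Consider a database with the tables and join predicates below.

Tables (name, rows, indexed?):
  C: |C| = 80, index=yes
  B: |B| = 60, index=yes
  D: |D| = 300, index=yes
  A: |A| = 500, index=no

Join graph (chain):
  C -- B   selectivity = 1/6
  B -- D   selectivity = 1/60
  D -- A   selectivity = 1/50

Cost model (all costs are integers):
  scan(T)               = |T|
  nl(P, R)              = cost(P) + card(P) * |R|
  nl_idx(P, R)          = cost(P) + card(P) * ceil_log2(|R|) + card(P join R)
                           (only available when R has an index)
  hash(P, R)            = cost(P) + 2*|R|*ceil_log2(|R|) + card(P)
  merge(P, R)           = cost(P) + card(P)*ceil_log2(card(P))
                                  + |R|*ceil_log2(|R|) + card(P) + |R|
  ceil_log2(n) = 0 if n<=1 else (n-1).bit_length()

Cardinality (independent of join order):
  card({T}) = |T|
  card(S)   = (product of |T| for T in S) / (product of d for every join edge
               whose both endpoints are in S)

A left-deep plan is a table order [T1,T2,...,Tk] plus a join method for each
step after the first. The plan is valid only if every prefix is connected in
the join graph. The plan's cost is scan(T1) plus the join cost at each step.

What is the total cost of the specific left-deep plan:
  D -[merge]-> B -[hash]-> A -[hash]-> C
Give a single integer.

17140

step 1: scan D: cost=300, card=300
step 2: join B via merge
    card(P join B) = 300*60/(60) = 300
    cost = 300 + 300*9 + 60*6 + 300 + 60 = 3720
step 3: join A via hash
    card(P join A) = 300*500/(50) = 3000
    cost = 3720 + 2*500*9 + 300 = 13020
step 4: join C via hash
    card(P join C) = 3000*80/(6) = 40000
    cost = 13020 + 2*80*7 + 3000 = 17140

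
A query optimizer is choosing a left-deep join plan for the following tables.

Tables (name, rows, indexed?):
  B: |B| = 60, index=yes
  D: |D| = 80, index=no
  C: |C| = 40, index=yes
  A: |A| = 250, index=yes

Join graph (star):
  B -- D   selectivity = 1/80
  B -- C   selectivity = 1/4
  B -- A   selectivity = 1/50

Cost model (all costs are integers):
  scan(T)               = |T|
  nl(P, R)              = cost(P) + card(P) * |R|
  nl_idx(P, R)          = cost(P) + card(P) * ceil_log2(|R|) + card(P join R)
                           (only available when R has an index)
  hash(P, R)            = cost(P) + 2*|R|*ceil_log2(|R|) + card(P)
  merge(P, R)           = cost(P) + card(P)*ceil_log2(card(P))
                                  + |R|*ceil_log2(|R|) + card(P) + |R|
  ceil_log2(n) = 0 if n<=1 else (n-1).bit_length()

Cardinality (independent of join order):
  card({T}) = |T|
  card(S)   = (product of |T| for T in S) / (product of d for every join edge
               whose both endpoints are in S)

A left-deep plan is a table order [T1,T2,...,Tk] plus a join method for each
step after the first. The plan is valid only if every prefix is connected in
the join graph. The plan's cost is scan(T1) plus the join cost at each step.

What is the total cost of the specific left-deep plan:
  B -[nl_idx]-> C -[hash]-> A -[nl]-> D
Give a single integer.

245620

step 1: scan B: cost=60, card=60
step 2: join C via nl_idx
    card(P join C) = 60*40/(4) = 600
    cost = 60 + 60*6 + 600 = 1020
step 3: join A via hash
    card(P join A) = 600*250/(50) = 3000
    cost = 1020 + 2*250*8 + 600 = 5620
step 4: join D via nl
    card(P join D) = 3000*80/(80) = 3000
    cost = 5620 + 3000*80 = 245620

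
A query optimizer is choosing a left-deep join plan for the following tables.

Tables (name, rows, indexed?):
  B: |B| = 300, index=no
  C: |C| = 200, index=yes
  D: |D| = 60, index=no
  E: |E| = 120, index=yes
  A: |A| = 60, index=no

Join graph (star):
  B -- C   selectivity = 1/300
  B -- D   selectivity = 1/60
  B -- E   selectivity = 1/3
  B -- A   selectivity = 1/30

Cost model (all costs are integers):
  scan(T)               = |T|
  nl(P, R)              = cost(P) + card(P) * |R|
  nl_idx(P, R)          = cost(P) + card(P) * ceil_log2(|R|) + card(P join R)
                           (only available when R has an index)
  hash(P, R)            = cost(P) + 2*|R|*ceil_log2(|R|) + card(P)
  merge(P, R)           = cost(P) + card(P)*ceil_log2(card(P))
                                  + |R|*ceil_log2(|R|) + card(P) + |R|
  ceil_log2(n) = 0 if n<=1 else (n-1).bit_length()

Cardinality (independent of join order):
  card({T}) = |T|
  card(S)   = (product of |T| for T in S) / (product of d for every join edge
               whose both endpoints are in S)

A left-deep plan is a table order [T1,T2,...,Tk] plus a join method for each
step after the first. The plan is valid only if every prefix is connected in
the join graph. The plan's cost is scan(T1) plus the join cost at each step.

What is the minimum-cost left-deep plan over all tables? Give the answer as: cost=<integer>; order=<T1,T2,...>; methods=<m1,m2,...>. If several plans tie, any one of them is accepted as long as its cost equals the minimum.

cost=6820; order=B,C,D,A,E; methods=nl_idx,hash,hash,hash

Selinger DP (subsets sized 1..n):
  {B}: scan cost=300, card=300
  {C}: scan cost=200, card=200
  {D}: scan cost=60, card=60
  {E}: scan cost=120, card=120
  {A}: scan cost=60, card=60
  {BC}: card=200; try (C,nl_idx)→2900, (C,hash)→3800, (B,merge)→5000, (C,merge)→5100, (B,hash)→5800, (B,nl)→60200 …(+1); best=2900 via (C,nl_idx)
  {BD}: card=300; try (D,hash)→1320, (B,merge)→3480, (D,merge)→3720, (B,hash)→5520, (B,nl)→18060, (D,nl)→18300; best=1320 via (D,hash)
  {BE}: card=12000; try (E,hash)→2280, (B,merge)→4080, (E,merge)→4260, (B,hash)→5640, (E,nl_idx)→14400, (B,nl)→36120 …(+1); best=2280 via (E,hash)
  {AB}: card=600; try (A,hash)→1320, (B,merge)→3480, (A,merge)→3720, (B,hash)→5520, (B,nl)→18060, (A,nl)→18300; best=1320 via (A,hash)
  {BCD}: card=200; try (D,hash)→3820, (C,nl_idx)→3920, (C,hash)→4820, (D,merge)→5120, (C,merge)→6120, (D,nl)→14900 …(+1); best=3820 via (D,hash)
  {BCE}: card=8000; try (E,hash)→4780, (E,merge)→5660, (E,nl_idx)→12300, (C,hash)→17480, (E,nl)→26900, (C,nl_idx)→106280 …(+2); best=4780 via (E,hash)
  {ABC}: card=400; try (A,hash)→3820, (C,hash)→5120, (A,merge)→5120, (C,nl_idx)→6520, (C,merge)→9720, (A,nl)→14900 …(+1); best=3820 via (A,hash)
  {BDE}: card=12000; try (E,hash)→3300, (E,merge)→5280, (D,hash)→15000, (E,nl_idx)→15420, (E,nl)→37320, (D,merge)→182700 …(+1); best=3300 via (E,hash)
  {ABD}: card=600; try (A,hash)→2340, (D,hash)→2640, (A,merge)→4740, (D,merge)→8340, (A,nl)→19320, (D,nl)→37320; best=2340 via (A,hash)
  {ABE}: card=24000; try (E,hash)→3600, (E,merge)→8880, (A,hash)→15000, (E,nl_idx)→29520, (E,nl)→73320, (A,merge)→182700 …(+1); best=3600 via (E,hash)
  {BCDE}: card=8000; try (E,hash)→5700, (E,merge)→6580, (E,nl_idx)→13220, (D,hash)→13500, (C,hash)→18500, (E,nl)→27820 …(+5); best=5700 via (E,hash)
  {ABCD}: card=400; try (A,hash)→4740, (D,hash)→4940, (A,merge)→6040, (C,hash)→6140, (C,nl_idx)→7540, (D,merge)→8240 …(+4); best=4740 via (A,hash)
  {ABCE}: card=16000; try (E,hash)→5900, (E,merge)→8780, (A,hash)→13500, (E,nl_idx)→22620, (C,hash)→30800, (E,nl)→51820 …(+5); best=5900 via (E,hash)
  {ABDE}: card=24000; try (E,hash)→4620, (E,merge)→9900, (A,hash)→16020, (D,hash)→28320, (E,nl_idx)→30540, (E,nl)→74340 …(+4); best=4620 via (E,hash)
  {ABCDE}: card=16000; try (E,hash)→6820, (E,merge)→9700, (A,hash)→14420, (D,hash)→22620, (E,nl_idx)→23540, (C,hash)→31820 …(+8); best=6820 via (E,hash)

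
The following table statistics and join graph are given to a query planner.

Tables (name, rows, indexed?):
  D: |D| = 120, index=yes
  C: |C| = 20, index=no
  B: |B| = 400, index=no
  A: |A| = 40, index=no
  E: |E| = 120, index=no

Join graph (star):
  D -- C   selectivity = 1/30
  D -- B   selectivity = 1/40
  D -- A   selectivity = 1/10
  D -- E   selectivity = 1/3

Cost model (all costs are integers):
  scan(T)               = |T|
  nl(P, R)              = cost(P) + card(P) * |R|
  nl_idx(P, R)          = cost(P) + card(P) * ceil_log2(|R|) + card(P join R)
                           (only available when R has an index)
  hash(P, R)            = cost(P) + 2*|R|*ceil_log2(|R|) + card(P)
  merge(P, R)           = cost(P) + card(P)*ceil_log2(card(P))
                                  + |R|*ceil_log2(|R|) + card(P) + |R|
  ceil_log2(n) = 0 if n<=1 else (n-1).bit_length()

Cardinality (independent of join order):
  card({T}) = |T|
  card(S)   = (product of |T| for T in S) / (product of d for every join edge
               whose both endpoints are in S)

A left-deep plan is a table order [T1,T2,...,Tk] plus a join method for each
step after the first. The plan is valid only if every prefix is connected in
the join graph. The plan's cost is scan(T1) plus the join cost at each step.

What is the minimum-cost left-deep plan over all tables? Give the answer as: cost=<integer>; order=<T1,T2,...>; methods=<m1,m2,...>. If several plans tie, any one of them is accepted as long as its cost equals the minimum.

Selinger DP (subsets sized 1..n):
  {D}: scan cost=120, card=120
  {C}: scan cost=20, card=20
  {B}: scan cost=400, card=400
  {A}: scan cost=40, card=40
  {E}: scan cost=120, card=120
  {CD}: card=80; try (D,nl_idx)→240, (C,hash)→440, (D,merge)→1100, (C,merge)→1200, (D,hash)→1720, (D,nl)→2420 …(+1); best=240 via (D,nl_idx)
  {BD}: card=1200; try (D,hash)→2480, (D,nl_idx)→4400, (B,merge)→5080, (D,merge)→5360, (B,hash)→7440, (B,nl)→48120 …(+1); best=2480 via (D,hash)
  {AD}: card=480; try (A,hash)→720, (D,nl_idx)→800, (D,merge)→1280, (A,merge)→1360, (D,hash)→1760, (D,nl)→4840 …(+1); best=720 via (A,hash)
  {DE}: card=4800; try (E,hash)→1920, (D,hash)→1920, (E,merge)→2040, (D,merge)→2040, (D,nl_idx)→5760, (E,nl)→14520 …(+1); best=1920 via (E,hash)
  {BCD}: card=800; try (C,hash)→3880, (B,merge)→4880, (B,hash)→7520, (C,merge)→17000, (C,nl)→26480, (B,nl)→32240; best=3880 via (C,hash)
  {ACD}: card=320; try (A,hash)→800, (A,merge)→1160, (C,hash)→1400, (A,nl)→3440, (C,merge)→5640, (C,nl)→10320; best=800 via (A,hash)
  {CDE}: card=3200; try (E,merge)→1840, (E,hash)→2000, (C,hash)→6920, (E,nl)→9840, (C,merge)→69240, (C,nl)→97920; best=1840 via (E,merge)
  {ABD}: card=4800; try (A,hash)→4160, (B,hash)→8400, (B,merge)→9520, (A,merge)→17160, (A,nl)→50480, (B,nl)→192720; best=4160 via (A,hash)
  {BDE}: card=48000; try (E,hash)→5360, (B,hash)→13920, (E,merge)→17840, (B,merge)→73120, (E,nl)→146480, (B,nl)→1921920; best=5360 via (E,hash)
  {ADE}: card=19200; try (E,hash)→2880, (E,merge)→6480, (A,hash)→7200, (E,nl)→58320, (A,merge)→69400, (A,nl)→193920; best=2880 via (E,hash)
  {ABCD}: card=3200; try (A,hash)→5160, (B,merge)→8000, (B,hash)→8320, (C,hash)→9160, (A,merge)→12960, (A,nl)→35880 …(+3); best=5160 via (A,hash)
  {BCDE}: card=32000; try (E,hash)→6360, (B,hash)→12240, (E,merge)→13640, (B,merge)→47440, (C,hash)→53560, (E,nl)→99880 …(+3); best=6360 via (E,hash)
  {ACDE}: card=12800; try (E,hash)→2800, (E,merge)→4960, (A,hash)→5520, (C,hash)→22280, (E,nl)→39200, (A,merge)→43720 …(+3); best=2800 via (E,hash)
  {ABDE}: card=192000; try (E,hash)→10640, (B,hash)→29280, (A,hash)→53840, (E,merge)→72320, (B,merge)→314080, (E,nl)→580160 …(+3); best=10640 via (E,hash)
  {ABCDE}: card=128000; try (E,hash)→10040, (B,hash)→22800, (A,hash)→38840, (E,merge)→47720, (B,merge)→198800, (C,hash)→202840 …(+6); best=10040 via (E,hash)

cost=10040; order=B,D,C,A,E; methods=hash,hash,hash,hash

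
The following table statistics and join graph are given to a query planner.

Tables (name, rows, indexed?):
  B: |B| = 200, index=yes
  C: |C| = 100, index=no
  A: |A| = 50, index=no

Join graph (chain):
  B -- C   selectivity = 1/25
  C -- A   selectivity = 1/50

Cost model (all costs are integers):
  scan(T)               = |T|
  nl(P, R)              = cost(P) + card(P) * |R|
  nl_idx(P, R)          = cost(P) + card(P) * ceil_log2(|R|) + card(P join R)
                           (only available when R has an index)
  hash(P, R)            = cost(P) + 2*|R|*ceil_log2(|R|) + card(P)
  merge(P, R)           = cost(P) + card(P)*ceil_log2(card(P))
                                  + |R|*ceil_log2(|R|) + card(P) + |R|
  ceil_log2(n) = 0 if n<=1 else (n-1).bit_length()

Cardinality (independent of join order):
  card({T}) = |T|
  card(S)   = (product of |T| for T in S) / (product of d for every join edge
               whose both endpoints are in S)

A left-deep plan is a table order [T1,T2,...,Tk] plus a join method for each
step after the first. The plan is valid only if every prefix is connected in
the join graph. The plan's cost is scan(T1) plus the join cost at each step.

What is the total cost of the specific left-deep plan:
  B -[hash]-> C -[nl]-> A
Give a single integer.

41800

step 1: scan B: cost=200, card=200
step 2: join C via hash
    card(P join C) = 200*100/(25) = 800
    cost = 200 + 2*100*7 + 200 = 1800
step 3: join A via nl
    card(P join A) = 800*50/(50) = 800
    cost = 1800 + 800*50 = 41800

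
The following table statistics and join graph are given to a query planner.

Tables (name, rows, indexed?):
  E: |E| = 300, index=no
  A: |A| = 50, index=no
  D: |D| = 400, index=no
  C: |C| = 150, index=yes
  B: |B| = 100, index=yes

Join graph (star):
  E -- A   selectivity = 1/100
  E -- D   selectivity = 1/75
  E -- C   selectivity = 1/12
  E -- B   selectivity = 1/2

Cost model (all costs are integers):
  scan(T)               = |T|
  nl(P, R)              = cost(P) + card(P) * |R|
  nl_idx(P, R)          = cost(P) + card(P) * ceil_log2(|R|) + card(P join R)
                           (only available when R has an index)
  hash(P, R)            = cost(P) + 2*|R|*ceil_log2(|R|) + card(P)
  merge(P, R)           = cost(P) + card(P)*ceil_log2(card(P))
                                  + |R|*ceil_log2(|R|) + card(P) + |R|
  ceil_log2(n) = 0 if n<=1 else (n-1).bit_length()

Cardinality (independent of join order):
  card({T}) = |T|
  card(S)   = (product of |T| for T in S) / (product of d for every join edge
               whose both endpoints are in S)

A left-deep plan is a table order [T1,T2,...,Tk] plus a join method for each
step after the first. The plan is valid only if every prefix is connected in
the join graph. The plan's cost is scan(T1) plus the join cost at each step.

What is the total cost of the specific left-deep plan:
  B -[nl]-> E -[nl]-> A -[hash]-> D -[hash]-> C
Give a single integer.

step 1: scan B: cost=100, card=100
step 2: join E via nl
    card(P join E) = 100*300/(2) = 15000
    cost = 100 + 100*300 = 30100
step 3: join A via nl
    card(P join A) = 15000*50/(100) = 7500
    cost = 30100 + 15000*50 = 780100
step 4: join D via hash
    card(P join D) = 7500*400/(75) = 40000
    cost = 780100 + 2*400*9 + 7500 = 794800
step 5: join C via hash
    card(P join C) = 40000*150/(12) = 500000
    cost = 794800 + 2*150*8 + 40000 = 837200

837200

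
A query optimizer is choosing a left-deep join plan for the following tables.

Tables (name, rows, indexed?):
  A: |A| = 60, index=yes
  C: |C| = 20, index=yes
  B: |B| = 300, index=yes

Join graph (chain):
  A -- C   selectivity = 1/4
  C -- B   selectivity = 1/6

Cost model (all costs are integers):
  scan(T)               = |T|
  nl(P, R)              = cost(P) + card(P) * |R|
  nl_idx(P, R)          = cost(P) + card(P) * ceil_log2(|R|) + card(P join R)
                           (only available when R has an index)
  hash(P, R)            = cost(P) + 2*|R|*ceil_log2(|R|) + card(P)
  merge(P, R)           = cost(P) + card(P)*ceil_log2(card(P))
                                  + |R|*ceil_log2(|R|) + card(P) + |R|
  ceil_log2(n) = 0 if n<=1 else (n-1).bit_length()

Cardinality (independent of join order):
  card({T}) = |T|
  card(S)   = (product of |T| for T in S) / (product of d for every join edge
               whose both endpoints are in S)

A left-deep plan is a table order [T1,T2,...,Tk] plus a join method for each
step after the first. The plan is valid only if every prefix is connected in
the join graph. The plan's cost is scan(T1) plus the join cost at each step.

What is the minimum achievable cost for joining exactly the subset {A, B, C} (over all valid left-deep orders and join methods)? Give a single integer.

Selinger DP over subsets of {A,B,C}:
  {A}: scan cost=60, card=60
  {C}: scan cost=20, card=20
  {B}: scan cost=300, card=300
  {AC}: card=300; try (C,hash)→320, (A,nl_idx)→440, (A,merge)→560, (C,merge)→600, (C,nl_idx)→660, (A,hash)→760 …(+2); best=320 via (C,hash)
  {BC}: card=1000; try (C,hash)→800, (B,nl_idx)→1200, (C,nl_idx)→2800, (B,merge)→3140, (C,merge)→3420, (B,hash)→5440 …(+2); best=800 via (C,hash)
  {ABC}: card=15000; try (A,hash)→2520, (B,hash)→6020, (B,merge)→6320, (A,merge)→12220, (B,nl_idx)→18020, (A,nl_idx)→21800 …(+2); best=2520 via (A,hash)

2520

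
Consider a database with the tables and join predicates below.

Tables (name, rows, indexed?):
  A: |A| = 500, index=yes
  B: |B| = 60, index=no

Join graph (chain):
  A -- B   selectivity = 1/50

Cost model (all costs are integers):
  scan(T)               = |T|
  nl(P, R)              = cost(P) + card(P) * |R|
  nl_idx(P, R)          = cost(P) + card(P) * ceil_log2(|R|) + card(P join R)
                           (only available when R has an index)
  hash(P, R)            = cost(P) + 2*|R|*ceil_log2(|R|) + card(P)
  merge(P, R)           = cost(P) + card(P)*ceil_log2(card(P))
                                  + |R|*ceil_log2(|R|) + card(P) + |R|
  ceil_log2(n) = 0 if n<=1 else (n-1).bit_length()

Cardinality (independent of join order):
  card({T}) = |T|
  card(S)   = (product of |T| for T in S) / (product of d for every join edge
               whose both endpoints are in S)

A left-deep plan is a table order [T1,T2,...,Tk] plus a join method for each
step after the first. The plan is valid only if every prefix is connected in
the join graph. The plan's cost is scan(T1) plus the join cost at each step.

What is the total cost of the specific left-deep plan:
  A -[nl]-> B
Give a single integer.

step 1: scan A: cost=500, card=500
step 2: join B via nl
    card(P join B) = 500*60/(50) = 600
    cost = 500 + 500*60 = 30500

30500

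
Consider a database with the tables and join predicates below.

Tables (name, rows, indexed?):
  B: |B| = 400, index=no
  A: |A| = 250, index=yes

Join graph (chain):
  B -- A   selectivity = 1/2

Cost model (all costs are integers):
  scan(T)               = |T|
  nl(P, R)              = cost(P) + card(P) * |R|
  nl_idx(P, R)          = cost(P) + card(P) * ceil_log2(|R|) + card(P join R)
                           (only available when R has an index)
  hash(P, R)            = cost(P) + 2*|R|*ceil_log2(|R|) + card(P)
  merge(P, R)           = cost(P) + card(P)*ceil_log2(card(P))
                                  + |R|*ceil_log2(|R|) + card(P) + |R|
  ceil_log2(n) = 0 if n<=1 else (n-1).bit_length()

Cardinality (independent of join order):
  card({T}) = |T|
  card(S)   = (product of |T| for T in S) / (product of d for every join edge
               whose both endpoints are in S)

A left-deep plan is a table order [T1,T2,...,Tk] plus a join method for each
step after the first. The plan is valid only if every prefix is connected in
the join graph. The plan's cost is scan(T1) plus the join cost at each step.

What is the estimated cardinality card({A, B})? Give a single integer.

50000

Tables in S: A(250), B(400)
Edges inside S: B-A(d=2)
numerator = 250 * 400 = 100000
denominator = 2 = 2
card(S) = 100000 / 2 = 50000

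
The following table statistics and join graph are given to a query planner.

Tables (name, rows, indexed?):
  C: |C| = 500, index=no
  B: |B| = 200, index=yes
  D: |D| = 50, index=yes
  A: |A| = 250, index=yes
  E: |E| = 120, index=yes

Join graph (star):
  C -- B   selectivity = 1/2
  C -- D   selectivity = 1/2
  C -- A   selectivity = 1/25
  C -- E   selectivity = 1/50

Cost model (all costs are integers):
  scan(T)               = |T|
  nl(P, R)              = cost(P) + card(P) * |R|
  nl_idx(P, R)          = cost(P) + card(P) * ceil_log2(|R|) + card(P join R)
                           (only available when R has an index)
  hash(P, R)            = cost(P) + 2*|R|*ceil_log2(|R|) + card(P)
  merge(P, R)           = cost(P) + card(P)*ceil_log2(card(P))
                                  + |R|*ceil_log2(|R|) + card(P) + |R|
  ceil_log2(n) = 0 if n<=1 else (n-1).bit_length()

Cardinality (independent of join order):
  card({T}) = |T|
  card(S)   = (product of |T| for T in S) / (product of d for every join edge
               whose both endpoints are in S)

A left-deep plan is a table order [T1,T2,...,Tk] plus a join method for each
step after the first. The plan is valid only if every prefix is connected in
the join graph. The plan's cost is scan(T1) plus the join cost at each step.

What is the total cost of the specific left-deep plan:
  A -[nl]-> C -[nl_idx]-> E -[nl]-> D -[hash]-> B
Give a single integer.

step 1: scan A: cost=250, card=250
step 2: join C via nl
    card(P join C) = 250*500/(25) = 5000
    cost = 250 + 250*500 = 125250
step 3: join E via nl_idx
    card(P join E) = 5000*120/(50) = 12000
    cost = 125250 + 5000*7 + 12000 = 172250
step 4: join D via nl
    card(P join D) = 12000*50/(2) = 300000
    cost = 172250 + 12000*50 = 772250
step 5: join B via hash
    card(P join B) = 300000*200/(2) = 30000000
    cost = 772250 + 2*200*8 + 300000 = 1075450

1075450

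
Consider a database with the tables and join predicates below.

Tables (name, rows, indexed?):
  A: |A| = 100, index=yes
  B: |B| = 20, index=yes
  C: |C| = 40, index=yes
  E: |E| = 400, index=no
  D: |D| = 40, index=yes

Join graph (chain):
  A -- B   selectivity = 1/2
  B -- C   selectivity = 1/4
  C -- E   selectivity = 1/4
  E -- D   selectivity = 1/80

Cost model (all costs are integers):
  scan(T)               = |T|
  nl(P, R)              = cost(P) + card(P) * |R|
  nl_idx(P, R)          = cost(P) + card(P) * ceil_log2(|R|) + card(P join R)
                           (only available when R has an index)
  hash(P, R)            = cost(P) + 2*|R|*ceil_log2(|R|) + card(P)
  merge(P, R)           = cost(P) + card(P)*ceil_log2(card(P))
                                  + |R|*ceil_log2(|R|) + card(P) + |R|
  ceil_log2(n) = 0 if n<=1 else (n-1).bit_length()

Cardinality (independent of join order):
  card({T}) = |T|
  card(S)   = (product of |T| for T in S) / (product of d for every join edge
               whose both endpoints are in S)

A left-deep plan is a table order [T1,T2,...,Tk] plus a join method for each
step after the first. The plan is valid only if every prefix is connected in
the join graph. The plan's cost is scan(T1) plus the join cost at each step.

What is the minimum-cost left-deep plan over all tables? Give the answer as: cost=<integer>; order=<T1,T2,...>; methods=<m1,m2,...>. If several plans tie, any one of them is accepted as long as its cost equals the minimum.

cost=15560; order=E,D,C,B,A; methods=hash,hash,hash,hash

Selinger DP (subsets sized 1..n):
  {A}: scan cost=100, card=100
  {B}: scan cost=20, card=20
  {C}: scan cost=40, card=40
  {E}: scan cost=400, card=400
  {D}: scan cost=40, card=40
  {AB}: card=1000; try (B,hash)→400, (A,merge)→940, (B,merge)→1020, (A,nl_idx)→1160, (A,hash)→1440, (B,nl_idx)→1600 …(+2); best=400 via (B,hash)
  {BC}: card=200; try (B,hash)→280, (C,nl_idx)→340, (C,merge)→420, (B,merge)→440, (B,nl_idx)→440, (C,hash)→520 …(+2); best=280 via (B,hash)
  {CE}: card=4000; try (C,hash)→1280, (E,merge)→4320, (C,merge)→4680, (C,nl_idx)→6800, (E,hash)→7280, (E,nl)→16040 …(+1); best=1280 via (C,hash)
  {DE}: card=200; try (D,hash)→1280, (D,nl_idx)→3000, (E,merge)→4320, (D,merge)→4680, (E,hash)→7280, (E,nl)→16040 …(+1); best=1280 via (D,hash)
  {ABC}: card=10000; try (C,hash)→1880, (A,hash)→1880, (A,merge)→2880, (C,merge)→11680, (A,nl_idx)→11680, (C,nl_idx)→16400 …(+2); best=1880 via (C,hash)
  {BCE}: card=20000; try (B,hash)→5480, (E,merge)→6080, (E,hash)→7680, (B,nl_idx)→41280, (B,merge)→53400, (E,nl)→80280 …(+1); best=5480 via (B,hash)
  {CDE}: card=2000; try (C,hash)→1960, (C,merge)→3360, (C,nl_idx)→4480, (D,hash)→5760, (C,nl)→9280, (D,nl_idx)→27280 …(+2); best=1960 via (C,hash)
  {ABCE}: card=1000000; try (E,hash)→19080, (A,hash)→26880, (E,merge)→155880, (A,merge)→326280, (A,nl_idx)→1145480, (A,nl)→2005480 …(+1); best=19080 via (E,hash)
  {BCDE}: card=10000; try (B,hash)→4160, (B,nl_idx)→21960, (D,hash)→25960, (B,merge)→26080, (B,nl)→41960, (D,nl_idx)→135480 …(+2); best=4160 via (B,hash)
  {ABCDE}: card=500000; try (A,hash)→15560, (A,merge)→154960, (A,nl_idx)→574160, (A,nl)→1004160, (D,hash)→1019560, (D,nl_idx)→6519080 …(+2); best=15560 via (A,hash)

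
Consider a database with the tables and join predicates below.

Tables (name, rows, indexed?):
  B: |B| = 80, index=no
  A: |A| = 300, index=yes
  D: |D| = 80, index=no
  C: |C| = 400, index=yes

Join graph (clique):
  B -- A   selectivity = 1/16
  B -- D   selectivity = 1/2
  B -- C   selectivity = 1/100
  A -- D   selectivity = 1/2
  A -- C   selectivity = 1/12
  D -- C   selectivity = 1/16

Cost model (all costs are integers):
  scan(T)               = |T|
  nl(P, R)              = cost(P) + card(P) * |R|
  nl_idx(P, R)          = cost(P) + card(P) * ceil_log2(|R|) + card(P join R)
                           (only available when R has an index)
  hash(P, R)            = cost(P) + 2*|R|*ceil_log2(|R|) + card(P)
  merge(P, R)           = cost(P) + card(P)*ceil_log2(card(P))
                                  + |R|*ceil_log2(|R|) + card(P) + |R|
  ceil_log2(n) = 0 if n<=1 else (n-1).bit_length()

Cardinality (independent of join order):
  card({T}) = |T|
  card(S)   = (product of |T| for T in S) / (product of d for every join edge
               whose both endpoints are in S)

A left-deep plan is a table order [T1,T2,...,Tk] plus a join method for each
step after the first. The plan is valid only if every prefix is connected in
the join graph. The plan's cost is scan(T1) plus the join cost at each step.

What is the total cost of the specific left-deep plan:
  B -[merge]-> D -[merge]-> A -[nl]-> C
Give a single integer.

12045960

step 1: scan B: cost=80, card=80
step 2: join D via merge
    card(P join D) = 80*80/(2) = 3200
    cost = 80 + 80*7 + 80*7 + 80 + 80 = 1360
step 3: join A via merge
    card(P join A) = 3200*300/(16*2) = 30000
    cost = 1360 + 3200*12 + 300*9 + 3200 + 300 = 45960
step 4: join C via nl
    card(P join C) = 30000*400/(100*12*16) = 625
    cost = 45960 + 30000*400 = 12045960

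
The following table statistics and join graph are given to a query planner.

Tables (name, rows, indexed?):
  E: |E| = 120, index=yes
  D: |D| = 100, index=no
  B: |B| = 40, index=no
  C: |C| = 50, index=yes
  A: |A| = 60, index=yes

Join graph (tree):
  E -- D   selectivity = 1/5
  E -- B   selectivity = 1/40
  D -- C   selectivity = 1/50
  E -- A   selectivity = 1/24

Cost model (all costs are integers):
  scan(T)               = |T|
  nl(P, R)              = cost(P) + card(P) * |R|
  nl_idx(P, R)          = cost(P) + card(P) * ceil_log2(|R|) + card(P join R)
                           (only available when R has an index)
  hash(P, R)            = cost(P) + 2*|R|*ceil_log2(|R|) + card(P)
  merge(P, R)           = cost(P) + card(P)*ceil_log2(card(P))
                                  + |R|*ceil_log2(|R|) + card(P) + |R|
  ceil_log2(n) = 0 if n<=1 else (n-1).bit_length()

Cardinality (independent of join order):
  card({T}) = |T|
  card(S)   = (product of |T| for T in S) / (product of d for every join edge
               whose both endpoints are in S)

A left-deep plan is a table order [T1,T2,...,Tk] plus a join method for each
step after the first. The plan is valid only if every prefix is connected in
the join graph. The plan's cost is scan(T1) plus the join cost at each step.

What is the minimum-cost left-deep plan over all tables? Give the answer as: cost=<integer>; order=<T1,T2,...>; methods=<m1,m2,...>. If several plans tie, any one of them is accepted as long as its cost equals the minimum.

cost=8080; order=B,E,D,C,A; methods=nl_idx,hash,hash,hash

Selinger DP (subsets sized 1..n):
  {E}: scan cost=120, card=120
  {D}: scan cost=100, card=100
  {B}: scan cost=40, card=40
  {C}: scan cost=50, card=50
  {A}: scan cost=60, card=60
  {DE}: card=2400; try (D,hash)→1640, (E,merge)→1860, (E,hash)→1880, (D,merge)→1880, (E,nl_idx)→3200, (E,nl)→12100 …(+1); best=1640 via (D,hash)
  {BE}: card=120; try (E,nl_idx)→440, (B,hash)→720, (E,merge)→1280, (B,merge)→1360, (E,hash)→1760, (E,nl)→4840 …(+1); best=440 via (E,nl_idx)
  {AE}: card=300; try (E,nl_idx)→780, (A,hash)→960, (A,nl_idx)→1140, (E,merge)→1440, (A,merge)→1500, (E,hash)→1800 …(+2); best=780 via (E,nl_idx)
  {CD}: card=100; try (C,hash)→800, (C,nl_idx)→800, (D,merge)→1200, (C,merge)→1250, (D,hash)→1500, (D,nl)→5050 …(+1); best=800 via (C,hash)
  {BDE}: card=2400; try (D,hash)→1960, (D,merge)→2200, (B,hash)→4520, (D,nl)→12440, (B,merge)→33120, (B,nl)→97640; best=1960 via (D,hash)
  {CDE}: card=2400; try (E,merge)→2560, (E,hash)→2580, (E,nl_idx)→3900, (C,hash)→4640, (E,nl)→12800, (C,nl_idx)→18440 …(+2); best=2560 via (E,merge)
  {ADE}: card=6000; try (D,hash)→2480, (D,merge)→4580, (A,hash)→4760, (A,nl_idx)→22040, (D,nl)→30780, (A,merge)→33260 …(+1); best=2480 via (D,hash)
  {ABE}: card=300; try (A,hash)→1280, (A,nl_idx)→1460, (B,hash)→1560, (A,merge)→1820, (B,merge)→4060, (A,nl)→7640 …(+1); best=1280 via (A,hash)
  {BCDE}: card=2400; try (C,hash)→4960, (B,hash)→5440, (C,nl_idx)→18760, (C,merge)→33510, (B,merge)→34040, (B,nl)→98560 …(+1); best=4960 via (C,hash)
  {ABDE}: card=6000; try (D,hash)→2980, (D,merge)→5080, (A,hash)→5080, (B,hash)→8960, (A,nl_idx)→22360, (D,nl)→31280 …(+4); best=2980 via (D,hash)
  {ACDE}: card=6000; try (A,hash)→5680, (C,hash)→9080, (A,nl_idx)→22960, (A,merge)→34180, (C,nl_idx)→44480, (C,merge)→86830 …(+2); best=5680 via (A,hash)
  {ABCDE}: card=6000; try (A,hash)→8080, (C,hash)→9580, (B,hash)→12160, (A,nl_idx)→25360, (A,merge)→36580, (C,nl_idx)→44980 …(+5); best=8080 via (A,hash)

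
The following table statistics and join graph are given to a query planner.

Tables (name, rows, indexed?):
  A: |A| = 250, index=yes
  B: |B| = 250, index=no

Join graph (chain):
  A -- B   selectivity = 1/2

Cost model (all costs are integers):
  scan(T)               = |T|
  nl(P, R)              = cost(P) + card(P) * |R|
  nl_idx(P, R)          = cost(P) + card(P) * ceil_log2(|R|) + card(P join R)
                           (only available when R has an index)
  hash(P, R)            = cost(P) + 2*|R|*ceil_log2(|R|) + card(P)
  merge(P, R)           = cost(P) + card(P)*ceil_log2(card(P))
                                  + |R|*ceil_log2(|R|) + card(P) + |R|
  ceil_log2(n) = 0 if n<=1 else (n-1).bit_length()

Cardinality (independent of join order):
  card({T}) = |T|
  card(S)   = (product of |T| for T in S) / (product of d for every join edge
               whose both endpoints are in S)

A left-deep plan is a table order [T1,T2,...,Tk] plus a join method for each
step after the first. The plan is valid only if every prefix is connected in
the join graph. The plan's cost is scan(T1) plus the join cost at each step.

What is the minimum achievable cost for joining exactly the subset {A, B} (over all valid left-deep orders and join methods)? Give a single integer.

4500

Selinger DP over subsets of {A,B}:
  {A}: scan cost=250, card=250
  {B}: scan cost=250, card=250
  {AB}: card=31250; try (B,hash)→4500, (A,hash)→4500, (B,merge)→4750, (A,merge)→4750, (A,nl_idx)→33500, (B,nl)→62750 …(+1); best=4500 via (B,hash)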